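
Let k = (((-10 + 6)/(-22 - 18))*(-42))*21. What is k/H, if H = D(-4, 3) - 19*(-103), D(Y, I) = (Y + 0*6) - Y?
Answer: -441/9785 ≈ -0.045069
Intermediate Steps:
D(Y, I) = 0 (D(Y, I) = (Y + 0) - Y = Y - Y = 0)
H = 1957 (H = 0 - 19*(-103) = 0 + 1957 = 1957)
k = -441/5 (k = (-4/(-40)*(-42))*21 = (-4*(-1/40)*(-42))*21 = ((⅒)*(-42))*21 = -21/5*21 = -441/5 ≈ -88.200)
k/H = -441/5/1957 = -441/5*1/1957 = -441/9785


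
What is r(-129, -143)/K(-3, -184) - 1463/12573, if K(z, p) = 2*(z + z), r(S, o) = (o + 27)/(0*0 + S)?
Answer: -3134/16383 ≈ -0.19130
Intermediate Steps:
r(S, o) = (27 + o)/S (r(S, o) = (27 + o)/(0 + S) = (27 + o)/S)
K(z, p) = 4*z (K(z, p) = 2*(2*z) = 4*z)
r(-129, -143)/K(-3, -184) - 1463/12573 = ((27 - 143)/(-129))/((4*(-3))) - 1463/12573 = -1/129*(-116)/(-12) - 1463*1/12573 = (116/129)*(-1/12) - 133/1143 = -29/387 - 133/1143 = -3134/16383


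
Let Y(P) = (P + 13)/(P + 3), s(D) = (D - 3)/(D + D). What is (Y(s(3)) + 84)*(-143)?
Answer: -37895/3 ≈ -12632.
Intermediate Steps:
s(D) = (-3 + D)/(2*D) (s(D) = (-3 + D)/((2*D)) = (-3 + D)*(1/(2*D)) = (-3 + D)/(2*D))
Y(P) = (13 + P)/(3 + P)
(Y(s(3)) + 84)*(-143) = ((13 + (½)*(-3 + 3)/3)/(3 + (½)*(-3 + 3)/3) + 84)*(-143) = ((13 + (½)*(⅓)*0)/(3 + (½)*(⅓)*0) + 84)*(-143) = ((13 + 0)/(3 + 0) + 84)*(-143) = (13/3 + 84)*(-143) = (265/3)*(-143) = -37895/3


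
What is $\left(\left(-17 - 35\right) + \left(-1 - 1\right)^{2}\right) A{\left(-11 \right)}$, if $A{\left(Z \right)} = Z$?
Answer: $528$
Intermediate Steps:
$\left(\left(-17 - 35\right) + \left(-1 - 1\right)^{2}\right) A{\left(-11 \right)} = \left(\left(-17 - 35\right) + \left(-1 - 1\right)^{2}\right) \left(-11\right) = \left(\left(-17 - 35\right) + \left(-2\right)^{2}\right) \left(-11\right) = \left(-52 + 4\right) \left(-11\right) = \left(-48\right) \left(-11\right) = 528$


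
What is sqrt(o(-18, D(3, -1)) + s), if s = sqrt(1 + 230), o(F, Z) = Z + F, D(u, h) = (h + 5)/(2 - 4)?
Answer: sqrt(-20 + sqrt(231)) ≈ 2.1912*I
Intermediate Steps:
D(u, h) = -5/2 - h/2 (D(u, h) = (5 + h)/(-2) = (5 + h)*(-1/2) = -5/2 - h/2)
o(F, Z) = F + Z
s = sqrt(231) ≈ 15.199
sqrt(o(-18, D(3, -1)) + s) = sqrt((-18 + (-5/2 - 1/2*(-1))) + sqrt(231)) = sqrt((-18 + (-5/2 + 1/2)) + sqrt(231)) = sqrt((-18 - 2) + sqrt(231)) = sqrt(-20 + sqrt(231))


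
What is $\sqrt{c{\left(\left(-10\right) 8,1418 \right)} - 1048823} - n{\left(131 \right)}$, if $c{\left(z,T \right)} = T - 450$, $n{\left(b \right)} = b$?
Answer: $-131 + i \sqrt{1047855} \approx -131.0 + 1023.6 i$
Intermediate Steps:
$c{\left(z,T \right)} = -450 + T$ ($c{\left(z,T \right)} = T - 450 = -450 + T$)
$\sqrt{c{\left(\left(-10\right) 8,1418 \right)} - 1048823} - n{\left(131 \right)} = \sqrt{\left(-450 + 1418\right) - 1048823} - 131 = \sqrt{968 - 1048823} - 131 = \sqrt{-1047855} - 131 = i \sqrt{1047855} - 131 = -131 + i \sqrt{1047855}$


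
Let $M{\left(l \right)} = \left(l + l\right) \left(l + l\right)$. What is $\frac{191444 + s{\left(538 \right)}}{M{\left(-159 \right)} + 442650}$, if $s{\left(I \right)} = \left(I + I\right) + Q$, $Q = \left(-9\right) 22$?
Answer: $\frac{96161}{271887} \approx 0.35368$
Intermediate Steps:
$Q = -198$
$s{\left(I \right)} = -198 + 2 I$ ($s{\left(I \right)} = \left(I + I\right) - 198 = 2 I - 198 = -198 + 2 I$)
$M{\left(l \right)} = 4 l^{2}$ ($M{\left(l \right)} = 2 l 2 l = 4 l^{2}$)
$\frac{191444 + s{\left(538 \right)}}{M{\left(-159 \right)} + 442650} = \frac{191444 + \left(-198 + 2 \cdot 538\right)}{4 \left(-159\right)^{2} + 442650} = \frac{191444 + \left(-198 + 1076\right)}{4 \cdot 25281 + 442650} = \frac{191444 + 878}{101124 + 442650} = \frac{192322}{543774} = 192322 \cdot \frac{1}{543774} = \frac{96161}{271887}$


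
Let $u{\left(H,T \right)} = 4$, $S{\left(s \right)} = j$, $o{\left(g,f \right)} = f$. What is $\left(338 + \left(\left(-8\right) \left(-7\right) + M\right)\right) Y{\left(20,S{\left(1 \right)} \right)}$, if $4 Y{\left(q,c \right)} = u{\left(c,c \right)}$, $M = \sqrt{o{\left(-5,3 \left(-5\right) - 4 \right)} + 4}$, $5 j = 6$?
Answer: $394 + i \sqrt{15} \approx 394.0 + 3.873 i$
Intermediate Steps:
$j = \frac{6}{5}$ ($j = \frac{1}{5} \cdot 6 = \frac{6}{5} \approx 1.2$)
$S{\left(s \right)} = \frac{6}{5}$
$M = i \sqrt{15}$ ($M = \sqrt{\left(3 \left(-5\right) - 4\right) + 4} = \sqrt{\left(-15 - 4\right) + 4} = \sqrt{-19 + 4} = \sqrt{-15} = i \sqrt{15} \approx 3.873 i$)
$Y{\left(q,c \right)} = 1$ ($Y{\left(q,c \right)} = \frac{1}{4} \cdot 4 = 1$)
$\left(338 + \left(\left(-8\right) \left(-7\right) + M\right)\right) Y{\left(20,S{\left(1 \right)} \right)} = \left(338 + \left(\left(-8\right) \left(-7\right) + i \sqrt{15}\right)\right) 1 = \left(338 + \left(56 + i \sqrt{15}\right)\right) 1 = \left(394 + i \sqrt{15}\right) 1 = 394 + i \sqrt{15}$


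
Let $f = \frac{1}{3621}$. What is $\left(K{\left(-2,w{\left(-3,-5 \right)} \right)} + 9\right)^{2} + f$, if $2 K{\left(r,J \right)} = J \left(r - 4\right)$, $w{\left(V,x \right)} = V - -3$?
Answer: $\frac{293302}{3621} \approx 81.0$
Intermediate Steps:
$w{\left(V,x \right)} = 3 + V$ ($w{\left(V,x \right)} = V + 3 = 3 + V$)
$f = \frac{1}{3621} \approx 0.00027617$
$K{\left(r,J \right)} = \frac{J \left(-4 + r\right)}{2}$ ($K{\left(r,J \right)} = \frac{J \left(r - 4\right)}{2} = \frac{J \left(-4 + r\right)}{2}$)
$\left(K{\left(-2,w{\left(-3,-5 \right)} \right)} + 9\right)^{2} + f = \left(\frac{\left(3 - 3\right) \left(-4 - 2\right)}{2} + 9\right)^{2} + \frac{1}{3621} = \left(\frac{1}{2} \cdot 0 \left(-6\right) + 9\right)^{2} + \frac{1}{3621} = \left(0 + 9\right)^{2} + \frac{1}{3621} = 9^{2} + \frac{1}{3621} = 81 + \frac{1}{3621} = \frac{293302}{3621}$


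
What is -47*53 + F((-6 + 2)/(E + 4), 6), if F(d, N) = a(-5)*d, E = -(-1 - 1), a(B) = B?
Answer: -7463/3 ≈ -2487.7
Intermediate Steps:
E = 2 (E = -1*(-2) = 2)
F(d, N) = -5*d
-47*53 + F((-6 + 2)/(E + 4), 6) = -47*53 - 5*(-6 + 2)/(2 + 4) = -2491 - (-20)/6 = -2491 - 5*(-⅔) = -2491 + 10/3 = -7463/3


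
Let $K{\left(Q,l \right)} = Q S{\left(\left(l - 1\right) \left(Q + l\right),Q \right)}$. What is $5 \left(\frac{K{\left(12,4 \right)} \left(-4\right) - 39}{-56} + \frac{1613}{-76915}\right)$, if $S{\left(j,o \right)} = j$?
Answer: $\frac{180121517}{861448} \approx 209.09$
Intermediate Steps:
$K{\left(Q,l \right)} = Q \left(-1 + l\right) \left(Q + l\right)$ ($K{\left(Q,l \right)} = Q \left(l - 1\right) \left(Q + l\right) = Q \left(-1 + l\right) \left(Q + l\right)$)
$5 \left(\frac{K{\left(12,4 \right)} \left(-4\right) - 39}{-56} + \frac{1613}{-76915}\right) = 5 \left(\frac{12 \left(4^{2} - 12 - 4 + 12 \cdot 4\right) \left(-4\right) - 39}{-56} + \frac{1613}{-76915}\right) = 5 \left(\left(12 \left(16 - 12 - 4 + 48\right) \left(-4\right) - 39\right) \left(- \frac{1}{56}\right) + 1613 \left(- \frac{1}{76915}\right)\right) = 5 \left(\left(12 \cdot 48 \left(-4\right) - 39\right) \left(- \frac{1}{56}\right) - \frac{1613}{76915}\right) = 5 \left(\left(576 \left(-4\right) - 39\right) \left(- \frac{1}{56}\right) - \frac{1613}{76915}\right) = 5 \left(\left(-2304 - 39\right) \left(- \frac{1}{56}\right) - \frac{1613}{76915}\right) = 5 \left(\left(-2343\right) \left(- \frac{1}{56}\right) - \frac{1613}{76915}\right) = 5 \left(\frac{2343}{56} - \frac{1613}{76915}\right) = 5 \cdot \frac{180121517}{4307240} = \frac{180121517}{861448}$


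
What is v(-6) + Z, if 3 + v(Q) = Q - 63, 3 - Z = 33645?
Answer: -33714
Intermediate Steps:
Z = -33642 (Z = 3 - 1*33645 = 3 - 33645 = -33642)
v(Q) = -66 + Q (v(Q) = -3 + (Q - 63) = -3 + (-63 + Q) = -66 + Q)
v(-6) + Z = (-66 - 6) - 33642 = -72 - 33642 = -33714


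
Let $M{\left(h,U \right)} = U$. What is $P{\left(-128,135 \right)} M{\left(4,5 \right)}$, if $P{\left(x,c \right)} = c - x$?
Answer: $1315$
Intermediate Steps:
$P{\left(-128,135 \right)} M{\left(4,5 \right)} = \left(135 - -128\right) 5 = \left(135 + 128\right) 5 = 263 \cdot 5 = 1315$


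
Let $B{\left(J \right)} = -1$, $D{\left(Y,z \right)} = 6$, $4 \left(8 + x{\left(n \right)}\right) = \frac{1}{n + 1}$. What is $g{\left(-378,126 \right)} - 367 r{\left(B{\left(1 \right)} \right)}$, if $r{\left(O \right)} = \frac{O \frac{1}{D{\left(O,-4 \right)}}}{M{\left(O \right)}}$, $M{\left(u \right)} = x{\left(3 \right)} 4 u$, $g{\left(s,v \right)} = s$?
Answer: $- \frac{143284}{381} \approx -376.07$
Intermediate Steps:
$x{\left(n \right)} = -8 + \frac{1}{4 \left(1 + n\right)}$ ($x{\left(n \right)} = -8 + \frac{1}{4 \left(n + 1\right)} = -8 + \frac{1}{4 \left(1 + n\right)}$)
$M{\left(u \right)} = - \frac{127 u}{4}$ ($M{\left(u \right)} = \frac{-31 - 96}{4 \left(1 + 3\right)} 4 u = \frac{-31 - 96}{4 \cdot 4} \cdot 4 u = \frac{1}{4} \cdot \frac{1}{4} \left(-127\right) 4 u = - \frac{127 \cdot 4 u}{16} = - \frac{127 u}{4}$)
$r{\left(O \right)} = - \frac{2}{381}$ ($r{\left(O \right)} = \frac{O \frac{1}{6}}{\left(- \frac{127}{4}\right) O} = O \frac{1}{6} \left(- \frac{4}{127 O}\right) = \frac{O}{6} \left(- \frac{4}{127 O}\right) = - \frac{2}{381}$)
$g{\left(-378,126 \right)} - 367 r{\left(B{\left(1 \right)} \right)} = -378 - - \frac{734}{381} = -378 + \frac{734}{381} = - \frac{143284}{381}$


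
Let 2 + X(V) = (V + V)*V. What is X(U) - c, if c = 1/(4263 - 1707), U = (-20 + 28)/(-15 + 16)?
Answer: 322055/2556 ≈ 126.00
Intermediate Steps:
U = 8 (U = 8/1 = 8*1 = 8)
X(V) = -2 + 2*V² (X(V) = -2 + (V + V)*V = -2 + (2*V)*V = -2 + 2*V²)
c = 1/2556 ≈ 0.00039124
X(U) - c = (-2 + 2*8²) - 1*1/2556 = (-2 + 2*64) - 1/2556 = (-2 + 128) - 1/2556 = 126 - 1/2556 = 322055/2556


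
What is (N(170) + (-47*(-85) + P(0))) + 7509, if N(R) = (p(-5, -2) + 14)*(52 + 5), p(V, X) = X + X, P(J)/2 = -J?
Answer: 12074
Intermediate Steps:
P(J) = -2*J (P(J) = 2*(-J) = -2*J)
p(V, X) = 2*X
N(R) = 570 (N(R) = (2*(-2) + 14)*(52 + 5) = (-4 + 14)*57 = 10*57 = 570)
(N(170) + (-47*(-85) + P(0))) + 7509 = (570 + (-47*(-85) - 2*0)) + 7509 = (570 + (3995 + 0)) + 7509 = (570 + 3995) + 7509 = 4565 + 7509 = 12074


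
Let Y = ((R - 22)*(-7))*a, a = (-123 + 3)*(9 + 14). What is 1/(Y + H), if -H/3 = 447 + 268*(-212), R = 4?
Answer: -1/178653 ≈ -5.5974e-6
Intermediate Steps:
a = -2760 (a = -120*23 = -2760)
H = 169107 (H = -3*(447 + 268*(-212)) = -3*(447 - 56816) = -3*(-56369) = 169107)
Y = -347760 (Y = ((4 - 22)*(-7))*(-2760) = -18*(-7)*(-2760) = 126*(-2760) = -347760)
1/(Y + H) = 1/(-347760 + 169107) = 1/(-178653) = -1/178653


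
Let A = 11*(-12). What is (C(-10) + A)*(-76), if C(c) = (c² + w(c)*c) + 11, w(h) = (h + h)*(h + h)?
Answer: 305596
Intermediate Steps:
w(h) = 4*h² (w(h) = (2*h)*(2*h) = 4*h²)
C(c) = 11 + c² + 4*c³ (C(c) = (c² + (4*c²)*c) + 11 = (c² + 4*c³) + 11 = 11 + c² + 4*c³)
A = -132
(C(-10) + A)*(-76) = ((11 + (-10)² + 4*(-10)³) - 132)*(-76) = ((11 + 100 + 4*(-1000)) - 132)*(-76) = ((11 + 100 - 4000) - 132)*(-76) = (-3889 - 132)*(-76) = -4021*(-76) = 305596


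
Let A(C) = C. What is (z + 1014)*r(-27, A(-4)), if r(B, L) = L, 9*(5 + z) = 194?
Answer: -37100/9 ≈ -4122.2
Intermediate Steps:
z = 149/9 (z = -5 + (⅑)*194 = -5 + 194/9 = 149/9 ≈ 16.556)
(z + 1014)*r(-27, A(-4)) = (149/9 + 1014)*(-4) = (9275/9)*(-4) = -37100/9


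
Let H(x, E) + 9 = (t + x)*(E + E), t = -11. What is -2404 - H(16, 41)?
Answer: -2805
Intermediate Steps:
H(x, E) = -9 + 2*E*(-11 + x) (H(x, E) = -9 + (-11 + x)*(E + E) = -9 + (-11 + x)*(2*E) = -9 + 2*E*(-11 + x))
-2404 - H(16, 41) = -2404 - (-9 - 22*41 + 2*41*16) = -2404 - (-9 - 902 + 1312) = -2404 - 1*401 = -2404 - 401 = -2805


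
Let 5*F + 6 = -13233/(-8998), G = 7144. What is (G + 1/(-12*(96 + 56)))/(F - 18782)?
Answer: -5329537895/14012348304 ≈ -0.38035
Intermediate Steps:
F = -741/818 (F = -6/5 + (-13233/(-8998))/5 = -6/5 + (-13233*(-1/8998))/5 = -6/5 + (⅕)*(1203/818) = -6/5 + 1203/4090 = -741/818 ≈ -0.90587)
(G + 1/(-12*(96 + 56)))/(F - 18782) = (7144 + 1/(-12*(96 + 56)))/(-741/818 - 18782) = (7144 + 1/(-12*152))/(-15364417/818) = (7144 + 1/(-1824))*(-818/15364417) = (7144 - 1/1824)*(-818/15364417) = (13030655/1824)*(-818/15364417) = -5329537895/14012348304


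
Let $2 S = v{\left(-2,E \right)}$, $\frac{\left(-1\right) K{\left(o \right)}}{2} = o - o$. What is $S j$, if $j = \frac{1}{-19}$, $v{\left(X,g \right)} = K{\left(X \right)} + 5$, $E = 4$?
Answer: $- \frac{5}{38} \approx -0.13158$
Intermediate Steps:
$K{\left(o \right)} = 0$ ($K{\left(o \right)} = - 2 \left(o - o\right) = \left(-2\right) 0 = 0$)
$v{\left(X,g \right)} = 5$ ($v{\left(X,g \right)} = 0 + 5 = 5$)
$j = - \frac{1}{19} \approx -0.052632$
$S = \frac{5}{2}$ ($S = \frac{1}{2} \cdot 5 = \frac{5}{2} \approx 2.5$)
$S j = \frac{5}{2} \left(- \frac{1}{19}\right) = - \frac{5}{38}$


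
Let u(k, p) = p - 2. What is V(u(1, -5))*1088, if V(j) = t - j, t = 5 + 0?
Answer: 13056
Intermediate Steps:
u(k, p) = -2 + p
t = 5
V(j) = 5 - j
V(u(1, -5))*1088 = (5 - (-2 - 5))*1088 = (5 - 1*(-7))*1088 = (5 + 7)*1088 = 12*1088 = 13056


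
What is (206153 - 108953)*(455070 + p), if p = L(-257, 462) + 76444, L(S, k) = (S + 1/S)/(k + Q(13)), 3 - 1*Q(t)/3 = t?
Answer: 13277417464350/257 ≈ 5.1663e+10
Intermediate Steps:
Q(t) = 9 - 3*t
L(S, k) = (S + 1/S)/(-30 + k) (L(S, k) = (S + 1/S)/(k + (9 - 3*13)) = (S + 1/S)/(k + (9 - 39)) = (S + 1/S)/(k - 30) = (S + 1/S)/(-30 + k))
p = 4243526303/55512 (p = (1 + (-257)²)/((-257)*(-30 + 462)) + 76444 = -1/257*(1 + 66049)/432 + 76444 = -1/257*1/432*66050 + 76444 = -33025/55512 + 76444 = 4243526303/55512 ≈ 76443.)
(206153 - 108953)*(455070 + p) = (206153 - 108953)*(455070 + 4243526303/55512) = 97200*(29505372143/55512) = 13277417464350/257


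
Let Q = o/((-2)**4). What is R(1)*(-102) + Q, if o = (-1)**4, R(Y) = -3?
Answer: 4897/16 ≈ 306.06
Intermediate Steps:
o = 1
Q = 1/16 (Q = 1/(-2)**4 = 1/16 ≈ 0.062500)
R(1)*(-102) + Q = -3*(-102) + 1/16 = 306 + 1/16 = 4897/16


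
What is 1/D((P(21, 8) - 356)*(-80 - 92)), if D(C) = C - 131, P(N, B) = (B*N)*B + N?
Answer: -1/173679 ≈ -5.7577e-6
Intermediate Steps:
P(N, B) = N + N*B**2 (P(N, B) = N*B**2 + N = N + N*B**2)
D(C) = -131 + C
1/D((P(21, 8) - 356)*(-80 - 92)) = 1/(-131 + (21*(1 + 8**2) - 356)*(-80 - 92)) = 1/(-131 + (21*(1 + 64) - 356)*(-172)) = 1/(-131 + (21*65 - 356)*(-172)) = 1/(-131 + (1365 - 356)*(-172)) = 1/(-131 + 1009*(-172)) = 1/(-131 - 173548) = 1/(-173679) = -1/173679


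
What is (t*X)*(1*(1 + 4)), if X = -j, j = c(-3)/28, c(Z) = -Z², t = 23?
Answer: 1035/28 ≈ 36.964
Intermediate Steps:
j = -9/28 (j = -1*(-3)²/28 = -1*9*(1/28) = -9*1/28 = -9/28 ≈ -0.32143)
X = 9/28 (X = -1*(-9/28) = 9/28 ≈ 0.32143)
(t*X)*(1*(1 + 4)) = (23*(9/28))*(1*(1 + 4)) = 207*(1*5)/28 = (207/28)*5 = 1035/28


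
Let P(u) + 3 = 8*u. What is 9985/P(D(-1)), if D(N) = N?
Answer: -9985/11 ≈ -907.73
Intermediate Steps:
P(u) = -3 + 8*u
9985/P(D(-1)) = 9985/(-3 + 8*(-1)) = 9985/(-3 - 8) = 9985/(-11) = 9985*(-1/11) = -9985/11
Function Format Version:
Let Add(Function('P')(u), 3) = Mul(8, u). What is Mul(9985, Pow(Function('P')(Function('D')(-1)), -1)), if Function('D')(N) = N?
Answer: Rational(-9985, 11) ≈ -907.73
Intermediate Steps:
Function('P')(u) = Add(-3, Mul(8, u))
Mul(9985, Pow(Function('P')(Function('D')(-1)), -1)) = Mul(9985, Pow(Add(-3, Mul(8, -1)), -1)) = Mul(9985, Pow(Add(-3, -8), -1)) = Mul(9985, Pow(-11, -1)) = Mul(9985, Rational(-1, 11)) = Rational(-9985, 11)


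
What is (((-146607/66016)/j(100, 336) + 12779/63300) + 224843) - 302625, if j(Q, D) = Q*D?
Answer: -36403984273141309/468027033600 ≈ -77782.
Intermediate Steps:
j(Q, D) = D*Q
(((-146607/66016)/j(100, 336) + 12779/63300) + 224843) - 302625 = (((-146607/66016)/((336*100)) + 12779/63300) + 224843) - 302625 = ((-146607*1/66016/33600 + 12779*(1/63300)) + 224843) - 302625 = ((-146607/66016*1/33600 + 12779/63300) + 224843) - 302625 = ((-48869/739379200 + 12779/63300) + 224843) - 302625 = (94454333891/468027033600 + 224843) - 302625 = 105232696770058691/468027033600 - 302625 = -36403984273141309/468027033600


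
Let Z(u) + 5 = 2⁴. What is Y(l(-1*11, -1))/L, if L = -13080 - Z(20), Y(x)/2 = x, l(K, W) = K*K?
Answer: -242/13091 ≈ -0.018486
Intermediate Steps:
Z(u) = 11 (Z(u) = -5 + 2⁴ = -5 + 16 = 11)
l(K, W) = K²
Y(x) = 2*x
L = -13091 (L = -13080 - 1*11 = -13080 - 11 = -13091)
Y(l(-1*11, -1))/L = (2*(-1*11)²)/(-13091) = (2*(-11)²)*(-1/13091) = (2*121)*(-1/13091) = 242*(-1/13091) = -242/13091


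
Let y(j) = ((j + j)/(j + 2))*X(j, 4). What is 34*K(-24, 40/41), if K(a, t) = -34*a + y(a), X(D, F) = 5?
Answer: 309264/11 ≈ 28115.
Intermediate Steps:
y(j) = 10*j/(2 + j) (y(j) = ((j + j)/(j + 2))*5 = ((2*j)/(2 + j))*5 = (2*j/(2 + j))*5 = 10*j/(2 + j))
K(a, t) = -34*a + 10*a/(2 + a)
34*K(-24, 40/41) = 34*(2*(-24)*(-29 - 17*(-24))/(2 - 24)) = 34*(2*(-24)*(-29 + 408)/(-22)) = 34*(2*(-24)*(-1/22)*379) = 34*(9096/11) = 309264/11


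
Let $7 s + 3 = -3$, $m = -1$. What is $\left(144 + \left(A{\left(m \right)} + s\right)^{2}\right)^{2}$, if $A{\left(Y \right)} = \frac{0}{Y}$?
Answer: $\frac{50296464}{2401} \approx 20948.0$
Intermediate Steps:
$A{\left(Y \right)} = 0$
$s = - \frac{6}{7}$ ($s = - \frac{3}{7} + \frac{1}{7} \left(-3\right) = - \frac{3}{7} - \frac{3}{7} = - \frac{6}{7} \approx -0.85714$)
$\left(144 + \left(A{\left(m \right)} + s\right)^{2}\right)^{2} = \left(144 + \left(0 - \frac{6}{7}\right)^{2}\right)^{2} = \left(144 + \left(- \frac{6}{7}\right)^{2}\right)^{2} = \left(144 + \frac{36}{49}\right)^{2} = \left(\frac{7092}{49}\right)^{2} = \frac{50296464}{2401}$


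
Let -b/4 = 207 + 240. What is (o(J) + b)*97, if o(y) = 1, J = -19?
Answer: -173339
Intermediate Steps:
b = -1788 (b = -4*(207 + 240) = -4*447 = -1788)
(o(J) + b)*97 = (1 - 1788)*97 = -1787*97 = -173339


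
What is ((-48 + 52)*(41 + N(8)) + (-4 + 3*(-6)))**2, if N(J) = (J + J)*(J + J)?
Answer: 1359556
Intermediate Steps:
N(J) = 4*J**2 (N(J) = (2*J)*(2*J) = 4*J**2)
((-48 + 52)*(41 + N(8)) + (-4 + 3*(-6)))**2 = ((-48 + 52)*(41 + 4*8**2) + (-4 + 3*(-6)))**2 = (4*(41 + 4*64) + (-4 - 18))**2 = (4*(41 + 256) - 22)**2 = (4*297 - 22)**2 = (1188 - 22)**2 = 1166**2 = 1359556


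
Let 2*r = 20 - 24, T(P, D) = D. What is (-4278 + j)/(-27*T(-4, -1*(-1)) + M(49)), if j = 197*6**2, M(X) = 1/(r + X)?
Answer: -66129/634 ≈ -104.30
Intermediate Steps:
r = -2 (r = (20 - 24)/2 = (1/2)*(-4) = -2)
M(X) = 1/(-2 + X)
j = 7092 (j = 197*36 = 7092)
(-4278 + j)/(-27*T(-4, -1*(-1)) + M(49)) = (-4278 + 7092)/(-(-27)*(-1) + 1/(-2 + 49)) = 2814/(-27*1 + 1/47) = 2814/(-27 + 1/47) = 2814/(-1268/47) = 2814*(-47/1268) = -66129/634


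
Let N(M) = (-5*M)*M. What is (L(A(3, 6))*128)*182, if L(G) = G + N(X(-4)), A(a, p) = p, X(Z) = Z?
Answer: -1723904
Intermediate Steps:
N(M) = -5*M²
L(G) = -80 + G (L(G) = G - 5*(-4)² = G - 5*16 = G - 80 = -80 + G)
(L(A(3, 6))*128)*182 = ((-80 + 6)*128)*182 = -74*128*182 = -9472*182 = -1723904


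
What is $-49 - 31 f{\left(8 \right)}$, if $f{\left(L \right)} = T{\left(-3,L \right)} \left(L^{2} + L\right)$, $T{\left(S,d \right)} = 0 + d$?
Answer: $-17905$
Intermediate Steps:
$T{\left(S,d \right)} = d$
$f{\left(L \right)} = L \left(L + L^{2}\right)$ ($f{\left(L \right)} = L \left(L^{2} + L\right) = L \left(L + L^{2}\right)$)
$-49 - 31 f{\left(8 \right)} = -49 - 31 \cdot 8^{2} \left(1 + 8\right) = -49 - 31 \cdot 64 \cdot 9 = -49 - 17856 = -17905$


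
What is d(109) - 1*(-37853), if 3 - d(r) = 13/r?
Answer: 4126291/109 ≈ 37856.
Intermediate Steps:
d(r) = 3 - 13/r
d(109) - 1*(-37853) = (3 - 13/109) - 1*(-37853) = (3 - 13*1/109) + 37853 = (3 - 13/109) + 37853 = 314/109 + 37853 = 4126291/109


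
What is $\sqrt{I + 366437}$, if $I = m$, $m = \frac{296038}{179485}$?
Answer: $\frac{\sqrt{11804771702833755}}{179485} \approx 605.34$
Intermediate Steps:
$m = \frac{296038}{179485}$ ($m = 296038 \cdot \frac{1}{179485} = \frac{296038}{179485} \approx 1.6494$)
$I = \frac{296038}{179485} \approx 1.6494$
$\sqrt{I + 366437} = \sqrt{\frac{296038}{179485} + 366437} = \sqrt{\frac{65770240983}{179485}} = \frac{\sqrt{11804771702833755}}{179485}$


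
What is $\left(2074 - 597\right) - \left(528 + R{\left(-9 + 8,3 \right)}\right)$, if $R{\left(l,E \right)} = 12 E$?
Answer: $913$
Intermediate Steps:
$\left(2074 - 597\right) - \left(528 + R{\left(-9 + 8,3 \right)}\right) = \left(2074 - 597\right) - \left(528 + 12 \cdot 3\right) = 1477 - 564 = 913$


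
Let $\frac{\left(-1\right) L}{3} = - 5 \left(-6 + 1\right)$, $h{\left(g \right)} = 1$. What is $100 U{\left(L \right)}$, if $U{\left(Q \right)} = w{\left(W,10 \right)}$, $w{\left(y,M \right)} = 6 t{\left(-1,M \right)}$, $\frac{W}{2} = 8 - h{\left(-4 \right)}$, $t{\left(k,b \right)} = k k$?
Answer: $600$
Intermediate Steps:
$t{\left(k,b \right)} = k^{2}$
$L = -75$ ($L = - 3 \left(- 5 \left(-6 + 1\right)\right) = - 3 \left(\left(-5\right) \left(-5\right)\right) = \left(-3\right) 25 = -75$)
$W = 14$ ($W = 2 \left(8 - 1\right) = 2 \cdot 7 = 14$)
$w{\left(y,M \right)} = 6$ ($w{\left(y,M \right)} = 6 \left(-1\right)^{2} = 6 \cdot 1 = 6$)
$U{\left(Q \right)} = 6$
$100 U{\left(L \right)} = 100 \cdot 6 = 600$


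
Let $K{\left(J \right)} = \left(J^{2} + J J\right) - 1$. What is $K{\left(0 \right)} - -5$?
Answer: $4$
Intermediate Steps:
$K{\left(J \right)} = -1 + 2 J^{2}$ ($K{\left(J \right)} = \left(J^{2} + J^{2}\right) - 1 = 2 J^{2} - 1 = -1 + 2 J^{2}$)
$K{\left(0 \right)} - -5 = \left(-1 + 2 \cdot 0^{2}\right) - -5 = \left(-1 + 2 \cdot 0\right) + 5 = \left(-1 + 0\right) + 5 = -1 + 5 = 4$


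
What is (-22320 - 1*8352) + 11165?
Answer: -19507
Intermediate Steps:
(-22320 - 1*8352) + 11165 = (-22320 - 8352) + 11165 = -30672 + 11165 = -19507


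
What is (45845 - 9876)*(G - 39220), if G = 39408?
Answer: 6762172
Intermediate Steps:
(45845 - 9876)*(G - 39220) = (45845 - 9876)*(39408 - 39220) = 35969*188 = 6762172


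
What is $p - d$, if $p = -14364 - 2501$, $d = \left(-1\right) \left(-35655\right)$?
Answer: $-52520$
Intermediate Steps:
$d = 35655$
$p = -16865$
$p - d = -16865 - 35655 = -52520$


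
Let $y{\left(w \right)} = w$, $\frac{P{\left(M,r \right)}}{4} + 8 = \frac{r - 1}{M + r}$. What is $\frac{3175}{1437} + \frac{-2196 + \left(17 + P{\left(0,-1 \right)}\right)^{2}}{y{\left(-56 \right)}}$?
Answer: $\frac{3263039}{80472} \approx 40.549$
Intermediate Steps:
$P{\left(M,r \right)} = -32 + \frac{4 \left(-1 + r\right)}{M + r}$ ($P{\left(M,r \right)} = -32 + 4 \frac{r - 1}{M + r} = -32 + 4 \frac{-1 + r}{M + r} = -32 + \frac{4 \left(-1 + r\right)}{M + r}$)
$\frac{3175}{1437} + \frac{-2196 + \left(17 + P{\left(0,-1 \right)}\right)^{2}}{y{\left(-56 \right)}} = \frac{3175}{1437} + \frac{-2196 + \left(17 + \frac{4 \left(-1 - 0 - -7\right)}{0 - 1}\right)^{2}}{-56} = 3175 \cdot \frac{1}{1437} + \left(-2196 + \left(17 + \frac{4 \left(-1 + 0 + 7\right)}{-1}\right)^{2}\right) \left(- \frac{1}{56}\right) = \frac{3175}{1437} + \left(-2196 + \left(17 + 4 \left(-1\right) 6\right)^{2}\right) \left(- \frac{1}{56}\right) = \frac{3175}{1437} + \left(-2196 + \left(17 - 24\right)^{2}\right) \left(- \frac{1}{56}\right) = \frac{3175}{1437} + \left(-2196 + \left(-7\right)^{2}\right) \left(- \frac{1}{56}\right) = \frac{3175}{1437} + \left(-2196 + 49\right) \left(- \frac{1}{56}\right) = \frac{3175}{1437} - - \frac{2147}{56} = \frac{3175}{1437} + \frac{2147}{56} = \frac{3263039}{80472}$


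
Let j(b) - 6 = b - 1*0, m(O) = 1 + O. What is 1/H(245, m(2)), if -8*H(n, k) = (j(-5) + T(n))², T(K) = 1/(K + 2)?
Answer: -61009/7688 ≈ -7.9356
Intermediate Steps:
T(K) = 1/(2 + K)
j(b) = 6 + b (j(b) = 6 + (b - 1*0) = 6 + (b + 0) = 6 + b)
H(n, k) = -(1 + 1/(2 + n))²/8 (H(n, k) = -((6 - 5) + 1/(2 + n))²/8 = -(1 + 1/(2 + n))²/8)
1/H(245, m(2)) = 1/(-(3 + 245)²/(8*(2 + 245)²)) = 1/(-⅛*248²/247²) = 1/(-⅛*1/61009*61504) = 1/(-7688/61009) = -61009/7688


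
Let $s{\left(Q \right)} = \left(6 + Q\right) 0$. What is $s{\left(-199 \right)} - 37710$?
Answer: $-37710$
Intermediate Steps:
$s{\left(Q \right)} = 0$
$s{\left(-199 \right)} - 37710 = 0 - 37710 = -37710$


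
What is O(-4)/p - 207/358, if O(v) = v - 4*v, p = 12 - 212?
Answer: -2856/4475 ≈ -0.63821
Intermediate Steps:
p = -200
O(v) = -3*v
O(-4)/p - 207/358 = -3*(-4)/(-200) - 207/358 = 12*(-1/200) - 207*1/358 = -3/50 - 207/358 = -2856/4475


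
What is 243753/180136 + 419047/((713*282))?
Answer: 2706432415/787374456 ≈ 3.4373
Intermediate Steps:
243753/180136 + 419047/((713*282)) = 243753*(1/180136) + 419047/201066 = 243753/180136 + 419047*(1/201066) = 243753/180136 + 419047/201066 = 2706432415/787374456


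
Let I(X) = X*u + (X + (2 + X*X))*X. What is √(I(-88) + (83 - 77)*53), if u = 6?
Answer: I*√674114 ≈ 821.04*I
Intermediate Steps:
I(X) = 6*X + X*(2 + X + X²) (I(X) = X*6 + (X + (2 + X*X))*X = 6*X + (X + (2 + X²))*X = 6*X + (2 + X + X²)*X = 6*X + X*(2 + X + X²))
√(I(-88) + (83 - 77)*53) = √(-88*(8 - 88 + (-88)²) + (83 - 77)*53) = √(-88*(8 - 88 + 7744) + 6*53) = √(-88*7664 + 318) = √(-674432 + 318) = √(-674114) = I*√674114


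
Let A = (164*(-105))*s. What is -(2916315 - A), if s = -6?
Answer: -2812995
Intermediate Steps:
A = 103320 (A = (164*(-105))*(-6) = -17220*(-6) = 103320)
-(2916315 - A) = -(2916315 - 1*103320) = -(2916315 - 103320) = -1*2812995 = -2812995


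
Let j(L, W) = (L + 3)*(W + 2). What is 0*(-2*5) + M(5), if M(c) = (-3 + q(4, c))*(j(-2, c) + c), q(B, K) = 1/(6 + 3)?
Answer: -104/3 ≈ -34.667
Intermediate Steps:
q(B, K) = ⅑ (q(B, K) = 1/9 = ⅑)
j(L, W) = (2 + W)*(3 + L) (j(L, W) = (3 + L)*(2 + W) = (2 + W)*(3 + L))
M(c) = -52/9 - 52*c/9 (M(c) = (-3 + ⅑)*((6 + 2*(-2) + 3*c - 2*c) + c) = -26*((6 - 4 + 3*c - 2*c) + c)/9 = -26*((2 + c) + c)/9 = -26*(2 + 2*c)/9 = -52/9 - 52*c/9)
0*(-2*5) + M(5) = 0*(-2*5) + (-52/9 - 52/9*5) = 0*(-10) + (-52/9 - 260/9) = 0 - 104/3 = -104/3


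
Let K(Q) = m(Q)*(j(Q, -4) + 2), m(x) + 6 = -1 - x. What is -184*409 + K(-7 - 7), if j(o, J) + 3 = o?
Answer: -75361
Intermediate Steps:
j(o, J) = -3 + o
m(x) = -7 - x (m(x) = -6 + (-1 - x) = -7 - x)
K(Q) = (-1 + Q)*(-7 - Q) (K(Q) = (-7 - Q)*((-3 + Q) + 2) = (-7 - Q)*(-1 + Q) = (-1 + Q)*(-7 - Q))
-184*409 + K(-7 - 7) = -184*409 - (-1 + (-7 - 7))*(7 + (-7 - 7)) = -75256 - (-1 - 14)*(7 - 14) = -75256 - 1*(-15)*(-7) = -75256 - 105 = -75361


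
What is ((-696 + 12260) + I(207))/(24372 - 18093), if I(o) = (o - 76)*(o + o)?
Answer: 65798/6279 ≈ 10.479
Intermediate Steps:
I(o) = 2*o*(-76 + o) (I(o) = (-76 + o)*(2*o) = 2*o*(-76 + o))
((-696 + 12260) + I(207))/(24372 - 18093) = ((-696 + 12260) + 2*207*(-76 + 207))/(24372 - 18093) = (11564 + 2*207*131)/6279 = (11564 + 54234)*(1/6279) = 65798*(1/6279) = 65798/6279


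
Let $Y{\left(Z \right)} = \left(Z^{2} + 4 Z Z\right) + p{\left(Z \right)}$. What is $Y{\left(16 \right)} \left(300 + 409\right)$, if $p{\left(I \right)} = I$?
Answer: $918864$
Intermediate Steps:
$Y{\left(Z \right)} = Z + 5 Z^{2}$ ($Y{\left(Z \right)} = \left(Z^{2} + 4 Z Z\right) + Z = \left(Z^{2} + 4 Z^{2}\right) + Z = 5 Z^{2} + Z = Z + 5 Z^{2}$)
$Y{\left(16 \right)} \left(300 + 409\right) = 16 \left(1 + 5 \cdot 16\right) \left(300 + 409\right) = 16 \left(1 + 80\right) 709 = 16 \cdot 81 \cdot 709 = 1296 \cdot 709 = 918864$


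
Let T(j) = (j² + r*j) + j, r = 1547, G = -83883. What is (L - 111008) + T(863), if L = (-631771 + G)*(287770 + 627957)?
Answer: -655341720773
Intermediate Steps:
L = -655343690458 (L = (-631771 - 83883)*(287770 + 627957) = -715654*915727 = -655343690458)
T(j) = j² + 1548*j (T(j) = (j² + 1547*j) + j = j² + 1548*j)
(L - 111008) + T(863) = (-655343690458 - 111008) + 863*(1548 + 863) = -655343801466 + 863*2411 = -655343801466 + 2080693 = -655341720773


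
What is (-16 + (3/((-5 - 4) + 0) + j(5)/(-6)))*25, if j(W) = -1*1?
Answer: -2425/6 ≈ -404.17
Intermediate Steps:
j(W) = -1
(-16 + (3/((-5 - 4) + 0) + j(5)/(-6)))*25 = (-16 + (3/((-5 - 4) + 0) - 1/(-6)))*25 = (-16 + (3/(-9 + 0) - 1*(-⅙)))*25 = (-16 + (3/(-9) + ⅙))*25 = (-16 + (3*(-⅑) + ⅙))*25 = (-16 + (-⅓ + ⅙))*25 = (-16 - ⅙)*25 = -97/6*25 = -2425/6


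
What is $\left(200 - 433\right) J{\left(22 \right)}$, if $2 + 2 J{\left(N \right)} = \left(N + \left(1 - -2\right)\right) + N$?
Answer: $- \frac{10485}{2} \approx -5242.5$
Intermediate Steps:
$J{\left(N \right)} = \frac{1}{2} + N$ ($J{\left(N \right)} = -1 + \frac{\left(N + \left(1 - -2\right)\right) + N}{2} = -1 + \frac{\left(N + \left(1 + 2\right)\right) + N}{2} = -1 + \frac{\left(N + 3\right) + N}{2} = -1 + \frac{\left(3 + N\right) + N}{2} = -1 + \frac{3 + 2 N}{2} = -1 + \left(\frac{3}{2} + N\right) = \frac{1}{2} + N$)
$\left(200 - 433\right) J{\left(22 \right)} = \left(200 - 433\right) \left(\frac{1}{2} + 22\right) = \left(-233\right) \frac{45}{2} = - \frac{10485}{2}$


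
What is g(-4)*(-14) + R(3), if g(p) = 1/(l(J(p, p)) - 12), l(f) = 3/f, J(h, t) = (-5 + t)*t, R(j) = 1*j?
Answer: 597/143 ≈ 4.1748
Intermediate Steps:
R(j) = j
J(h, t) = t*(-5 + t)
g(p) = 1/(-12 + 3/(p*(-5 + p))) (g(p) = 1/(3/((p*(-5 + p))) - 12) = 1/(3*(1/(p*(-5 + p))) - 12) = 1/(3/(p*(-5 + p)) - 12) = 1/(-12 + 3/(p*(-5 + p))))
g(-4)*(-14) + R(3) = -1*(-4)*(-5 - 4)/(-3 + 12*(-4)*(-5 - 4))*(-14) + 3 = -1*(-4)*(-9)/(-3 + 12*(-4)*(-9))*(-14) + 3 = -1*(-4)*(-9)/(-3 + 432)*(-14) + 3 = -1*(-4)*(-9)/429*(-14) + 3 = -1*(-4)*1/429*(-9)*(-14) + 3 = -12/143*(-14) + 3 = 168/143 + 3 = 597/143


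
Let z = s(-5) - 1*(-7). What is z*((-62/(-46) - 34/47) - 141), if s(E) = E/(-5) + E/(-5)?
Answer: -1365714/1081 ≈ -1263.4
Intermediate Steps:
s(E) = -2*E/5 (s(E) = E*(-⅕) + E*(-⅕) = -E/5 - E/5 = -2*E/5)
z = 9 (z = -⅖*(-5) - 1*(-7) = 2 + 7 = 9)
z*((-62/(-46) - 34/47) - 141) = 9*((-62/(-46) - 34/47) - 141) = 9*((-62*(-1/46) - 34*1/47) - 141) = 9*((31/23 - 34/47) - 141) = 9*(675/1081 - 141) = 9*(-151746/1081) = -1365714/1081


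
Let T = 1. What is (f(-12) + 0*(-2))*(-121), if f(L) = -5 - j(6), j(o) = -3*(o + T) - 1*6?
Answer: -2662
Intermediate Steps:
j(o) = -9 - 3*o (j(o) = -3*(o + 1) - 1*6 = -3*(1 + o) - 6 = (-3 - 3*o) - 6 = -9 - 3*o)
f(L) = 22 (f(L) = -5 - (-9 - 3*6) = -5 - (-9 - 18) = -5 - 1*(-27) = -5 + 27 = 22)
(f(-12) + 0*(-2))*(-121) = (22 + 0*(-2))*(-121) = (22 + 0)*(-121) = 22*(-121) = -2662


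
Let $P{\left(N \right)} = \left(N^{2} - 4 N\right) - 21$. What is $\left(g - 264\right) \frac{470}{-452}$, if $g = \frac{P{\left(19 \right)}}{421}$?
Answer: $\frac{13028400}{47573} \approx 273.86$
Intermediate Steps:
$P{\left(N \right)} = -21 + N^{2} - 4 N$
$g = \frac{264}{421}$ ($g = \frac{-21 + 19^{2} - 76}{421} = \left(-21 + 361 - 76\right) \frac{1}{421} = 264 \cdot \frac{1}{421} = \frac{264}{421} \approx 0.62708$)
$\left(g - 264\right) \frac{470}{-452} = \left(\frac{264}{421} - 264\right) \frac{470}{-452} = \left(\frac{264}{421} - 264\right) 470 \left(- \frac{1}{452}\right) = \left(\frac{264}{421} - 264\right) \left(- \frac{235}{226}\right) = \left(- \frac{110880}{421}\right) \left(- \frac{235}{226}\right) = \frac{13028400}{47573}$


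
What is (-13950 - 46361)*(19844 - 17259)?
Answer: -155903935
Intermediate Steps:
(-13950 - 46361)*(19844 - 17259) = -60311*2585 = -155903935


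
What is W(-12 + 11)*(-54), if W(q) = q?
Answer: 54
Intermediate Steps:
W(-12 + 11)*(-54) = (-12 + 11)*(-54) = -1*(-54) = 54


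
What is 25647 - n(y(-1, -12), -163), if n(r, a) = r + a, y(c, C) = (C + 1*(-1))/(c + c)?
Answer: 51607/2 ≈ 25804.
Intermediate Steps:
y(c, C) = (-1 + C)/(2*c) (y(c, C) = (C - 1)/((2*c)) = (-1 + C)*(1/(2*c)) = (-1 + C)/(2*c))
n(r, a) = a + r
25647 - n(y(-1, -12), -163) = 25647 - (-163 + (½)*(-1 - 12)/(-1)) = 25647 - (-163 + (½)*(-1)*(-13)) = 25647 - (-163 + 13/2) = 25647 - 1*(-313/2) = 25647 + 313/2 = 51607/2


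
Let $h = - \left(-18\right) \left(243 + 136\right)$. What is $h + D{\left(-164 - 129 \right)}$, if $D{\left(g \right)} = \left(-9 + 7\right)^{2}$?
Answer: $6826$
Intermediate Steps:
$h = 6822$ ($h = - \left(-18\right) 379 = \left(-1\right) \left(-6822\right) = 6822$)
$D{\left(g \right)} = 4$ ($D{\left(g \right)} = \left(-2\right)^{2} = 4$)
$h + D{\left(-164 - 129 \right)} = 6822 + 4 = 6826$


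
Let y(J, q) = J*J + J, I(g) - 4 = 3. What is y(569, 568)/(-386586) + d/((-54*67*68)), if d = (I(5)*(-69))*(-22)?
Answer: -86317723/97849212 ≈ -0.88215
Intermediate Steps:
I(g) = 7 (I(g) = 4 + 3 = 7)
y(J, q) = J + J**2 (y(J, q) = J**2 + J = J + J**2)
d = 10626 (d = (7*(-69))*(-22) = -483*(-22) = 10626)
y(569, 568)/(-386586) + d/((-54*67*68)) = (569*(1 + 569))/(-386586) + 10626/((-54*67*68)) = (569*570)*(-1/386586) + 10626/((-3618*68)) = 324330*(-1/386586) + 10626/(-246024) = -54055/64431 + 10626*(-1/246024) = -54055/64431 - 1771/41004 = -86317723/97849212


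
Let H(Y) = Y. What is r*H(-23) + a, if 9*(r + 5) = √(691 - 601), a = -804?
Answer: -689 - 23*√10/3 ≈ -713.24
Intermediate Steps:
r = -5 + √10/3 (r = -5 + √(691 - 601)/9 = -5 + √90/9 = -5 + (3*√10)/9 = -5 + √10/3 ≈ -3.9459)
r*H(-23) + a = (-5 + √10/3)*(-23) - 804 = (115 - 23*√10/3) - 804 = -689 - 23*√10/3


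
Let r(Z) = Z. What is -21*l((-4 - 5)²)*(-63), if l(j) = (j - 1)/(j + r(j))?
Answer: 1960/3 ≈ 653.33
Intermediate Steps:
l(j) = (-1 + j)/(2*j) (l(j) = (j - 1)/(j + j) = (-1 + j)/((2*j)) = (-1 + j)*(1/(2*j)) = (-1 + j)/(2*j))
-21*l((-4 - 5)²)*(-63) = -21*(-1 + (-4 - 5)²)/(2*((-4 - 5)²))*(-63) = -21*(-1 + (-9)²)/(2*((-9)²))*(-63) = -21*(-1 + 81)/(2*81)*(-63) = -21*80/(2*81)*(-63) = -21*40/81*(-63) = -280/27*(-63) = 1960/3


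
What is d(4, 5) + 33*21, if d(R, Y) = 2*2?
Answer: 697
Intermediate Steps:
d(R, Y) = 4
d(4, 5) + 33*21 = 4 + 33*21 = 4 + 693 = 697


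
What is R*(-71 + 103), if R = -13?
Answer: -416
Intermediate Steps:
R*(-71 + 103) = -13*(-71 + 103) = -13*32 = -416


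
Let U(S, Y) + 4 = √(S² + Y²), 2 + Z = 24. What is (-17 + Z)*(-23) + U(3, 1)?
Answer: -119 + √10 ≈ -115.84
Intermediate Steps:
Z = 22 (Z = -2 + 24 = 22)
U(S, Y) = -4 + √(S² + Y²)
(-17 + Z)*(-23) + U(3, 1) = (-17 + 22)*(-23) + (-4 + √(3² + 1²)) = 5*(-23) + (-4 + √(9 + 1)) = -115 + (-4 + √10) = -119 + √10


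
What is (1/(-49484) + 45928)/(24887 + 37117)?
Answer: 2272701151/3068205936 ≈ 0.74073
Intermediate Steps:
(1/(-49484) + 45928)/(24887 + 37117) = (-1/49484 + 45928)/62004 = (2272701151/49484)*(1/62004) = 2272701151/3068205936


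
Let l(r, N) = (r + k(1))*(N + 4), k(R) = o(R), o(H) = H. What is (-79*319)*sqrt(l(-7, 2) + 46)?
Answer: -25201*sqrt(10) ≈ -79693.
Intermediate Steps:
k(R) = R
l(r, N) = (1 + r)*(4 + N) (l(r, N) = (r + 1)*(N + 4) = (1 + r)*(4 + N))
(-79*319)*sqrt(l(-7, 2) + 46) = (-79*319)*sqrt((4 + 2 + 4*(-7) + 2*(-7)) + 46) = -25201*sqrt((4 + 2 - 28 - 14) + 46) = -25201*sqrt(-36 + 46) = -25201*sqrt(10)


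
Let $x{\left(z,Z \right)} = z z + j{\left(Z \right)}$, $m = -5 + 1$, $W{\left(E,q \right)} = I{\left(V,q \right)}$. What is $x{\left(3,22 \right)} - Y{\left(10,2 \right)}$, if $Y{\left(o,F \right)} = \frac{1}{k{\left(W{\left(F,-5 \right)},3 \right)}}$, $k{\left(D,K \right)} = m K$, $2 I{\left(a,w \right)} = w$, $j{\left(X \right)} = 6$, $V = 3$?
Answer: $\frac{181}{12} \approx 15.083$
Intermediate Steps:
$I{\left(a,w \right)} = \frac{w}{2}$
$W{\left(E,q \right)} = \frac{q}{2}$
$m = -4$
$k{\left(D,K \right)} = - 4 K$
$Y{\left(o,F \right)} = - \frac{1}{12}$ ($Y{\left(o,F \right)} = \frac{1}{\left(-4\right) 3} = \frac{1}{-12} = - \frac{1}{12}$)
$x{\left(z,Z \right)} = 6 + z^{2}$ ($x{\left(z,Z \right)} = z z + 6 = z^{2} + 6 = 6 + z^{2}$)
$x{\left(3,22 \right)} - Y{\left(10,2 \right)} = \left(6 + 3^{2}\right) - - \frac{1}{12} = \left(6 + 9\right) + \frac{1}{12} = 15 + \frac{1}{12} = \frac{181}{12}$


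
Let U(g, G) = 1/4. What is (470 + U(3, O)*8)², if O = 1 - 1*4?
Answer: 222784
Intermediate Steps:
O = -3 (O = 1 - 4 = -3)
U(g, G) = ¼
(470 + U(3, O)*8)² = (470 + (¼)*8)² = (470 + 2)² = 472² = 222784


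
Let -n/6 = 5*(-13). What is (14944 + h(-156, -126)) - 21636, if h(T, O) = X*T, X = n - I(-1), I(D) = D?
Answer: -67688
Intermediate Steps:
n = 390 (n = -30*(-13) = -6*(-65) = 390)
X = 391 (X = 390 - 1*(-1) = 390 + 1 = 391)
h(T, O) = 391*T
(14944 + h(-156, -126)) - 21636 = (14944 + 391*(-156)) - 21636 = (14944 - 60996) - 21636 = -46052 - 21636 = -67688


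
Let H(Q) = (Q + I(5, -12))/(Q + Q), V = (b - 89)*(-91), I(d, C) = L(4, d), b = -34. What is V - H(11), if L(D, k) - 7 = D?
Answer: 11192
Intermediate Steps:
L(D, k) = 7 + D
I(d, C) = 11 (I(d, C) = 7 + 4 = 11)
V = 11193 (V = (-34 - 89)*(-91) = -123*(-91) = 11193)
H(Q) = (11 + Q)/(2*Q) (H(Q) = (Q + 11)/(Q + Q) = (11 + Q)/((2*Q)) = (11 + Q)*(1/(2*Q)) = (11 + Q)/(2*Q))
V - H(11) = 11193 - (11 + 11)/(2*11) = 11193 - 22/(2*11) = 11193 - 1*1 = 11193 - 1 = 11192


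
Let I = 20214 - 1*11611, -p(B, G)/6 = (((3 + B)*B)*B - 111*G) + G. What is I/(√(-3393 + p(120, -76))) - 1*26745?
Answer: -26745 - 8603*I*√10680753/10680753 ≈ -26745.0 - 2.6324*I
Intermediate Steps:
p(B, G) = 660*G - 6*B²*(3 + B) (p(B, G) = -6*((((3 + B)*B)*B - 111*G) + G) = -6*(((B*(3 + B))*B - 111*G) + G) = -6*((B²*(3 + B) - 111*G) + G) = -6*((-111*G + B²*(3 + B)) + G) = -6*(-110*G + B²*(3 + B)) = 660*G - 6*B²*(3 + B))
I = 8603 (I = 20214 - 11611 = 8603)
I/(√(-3393 + p(120, -76))) - 1*26745 = 8603/(√(-3393 + (-18*120² - 6*120³ + 660*(-76)))) - 1*26745 = 8603/(√(-3393 + (-18*14400 - 6*1728000 - 50160))) - 26745 = 8603/(√(-3393 + (-259200 - 10368000 - 50160))) - 26745 = 8603/(√(-3393 - 10677360)) - 26745 = 8603/(√(-10680753)) - 26745 = 8603/((I*√10680753)) - 26745 = 8603*(-I*√10680753/10680753) - 26745 = -8603*I*√10680753/10680753 - 26745 = -26745 - 8603*I*√10680753/10680753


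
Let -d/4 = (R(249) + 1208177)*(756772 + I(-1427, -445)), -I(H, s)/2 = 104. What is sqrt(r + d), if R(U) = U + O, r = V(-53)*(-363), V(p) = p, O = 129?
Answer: I*sqrt(3657396800841) ≈ 1.9124e+6*I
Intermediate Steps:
I(H, s) = -208 (I(H, s) = -2*104 = -208)
r = 19239 (r = -53*(-363) = 19239)
R(U) = 129 + U (R(U) = U + 129 = 129 + U)
d = -3657396820080 (d = -4*((129 + 249) + 1208177)*(756772 - 208) = -4*(378 + 1208177)*756564 = -4834220*756564 = -4*914349205020 = -3657396820080)
sqrt(r + d) = sqrt(19239 - 3657396820080) = sqrt(-3657396800841) = I*sqrt(3657396800841)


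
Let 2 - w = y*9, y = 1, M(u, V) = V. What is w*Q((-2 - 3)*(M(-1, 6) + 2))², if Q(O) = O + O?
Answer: -44800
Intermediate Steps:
Q(O) = 2*O
w = -7 (w = 2 - 9 = -7)
w*Q((-2 - 3)*(M(-1, 6) + 2))² = -7*4*(-2 - 3)²*(6 + 2)² = -7*(2*(-5*8))² = -7*(2*(-40))² = -7*(-80)² = -7*6400 = -44800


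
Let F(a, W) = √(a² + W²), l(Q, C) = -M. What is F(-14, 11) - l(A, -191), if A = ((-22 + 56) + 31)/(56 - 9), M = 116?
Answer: 116 + √317 ≈ 133.80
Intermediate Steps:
A = 65/47 (A = (34 + 31)/47 = 65*(1/47) = 65/47 ≈ 1.3830)
l(Q, C) = -116 (l(Q, C) = -1*116 = -116)
F(a, W) = √(W² + a²)
F(-14, 11) - l(A, -191) = √(11² + (-14)²) - 1*(-116) = √(121 + 196) + 116 = √317 + 116 = 116 + √317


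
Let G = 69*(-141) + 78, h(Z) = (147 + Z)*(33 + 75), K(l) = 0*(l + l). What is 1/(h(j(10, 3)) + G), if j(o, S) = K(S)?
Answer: 1/6225 ≈ 0.00016064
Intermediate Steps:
K(l) = 0 (K(l) = 0*(2*l) = 0)
j(o, S) = 0
h(Z) = 15876 + 108*Z (h(Z) = (147 + Z)*108 = 15876 + 108*Z)
G = -9651 (G = -9729 + 78 = -9651)
1/(h(j(10, 3)) + G) = 1/((15876 + 108*0) - 9651) = 1/((15876 + 0) - 9651) = 1/(15876 - 9651) = 1/6225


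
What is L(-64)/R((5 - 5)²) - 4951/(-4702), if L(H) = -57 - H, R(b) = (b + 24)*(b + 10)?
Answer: 610577/564240 ≈ 1.0821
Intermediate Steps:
R(b) = (10 + b)*(24 + b) (R(b) = (24 + b)*(10 + b) = (10 + b)*(24 + b))
L(-64)/R((5 - 5)²) - 4951/(-4702) = (-57 - 1*(-64))/(240 + ((5 - 5)²)² + 34*(5 - 5)²) - 4951/(-4702) = (-57 + 64)/(240 + (0²)² + 34*0²) - 4951*(-1/4702) = 7/(240 + 0² + 34*0) + 4951/4702 = 7/(240 + 0 + 0) + 4951/4702 = 7/240 + 4951/4702 = 610577/564240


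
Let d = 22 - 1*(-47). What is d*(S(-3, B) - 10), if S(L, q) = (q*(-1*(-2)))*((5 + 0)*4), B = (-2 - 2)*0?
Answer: -690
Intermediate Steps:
B = 0 (B = -4*0 = 0)
S(L, q) = 40*q (S(L, q) = (q*2)*(5*4) = (2*q)*20 = 40*q)
d = 69 (d = 22 + 47 = 69)
d*(S(-3, B) - 10) = 69*(40*0 - 10) = 69*(0 - 10) = 69*(-10) = -690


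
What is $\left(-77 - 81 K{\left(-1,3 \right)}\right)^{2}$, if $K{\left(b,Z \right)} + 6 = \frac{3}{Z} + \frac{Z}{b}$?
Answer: $326041$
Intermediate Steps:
$K{\left(b,Z \right)} = -6 + \frac{3}{Z} + \frac{Z}{b}$ ($K{\left(b,Z \right)} = -6 + \left(\frac{3}{Z} + \frac{Z}{b}\right) = -6 + \frac{3}{Z} + \frac{Z}{b}$)
$\left(-77 - 81 K{\left(-1,3 \right)}\right)^{2} = \left(-77 - 81 \left(-6 + \frac{3}{3} + \frac{3}{-1}\right)\right)^{2} = \left(-77 - 81 \left(-6 + 3 \cdot \frac{1}{3} + 3 \left(-1\right)\right)\right)^{2} = \left(-77 - 81 \left(-6 + 1 - 3\right)\right)^{2} = \left(-77 - -648\right)^{2} = \left(-77 + 648\right)^{2} = 571^{2} = 326041$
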